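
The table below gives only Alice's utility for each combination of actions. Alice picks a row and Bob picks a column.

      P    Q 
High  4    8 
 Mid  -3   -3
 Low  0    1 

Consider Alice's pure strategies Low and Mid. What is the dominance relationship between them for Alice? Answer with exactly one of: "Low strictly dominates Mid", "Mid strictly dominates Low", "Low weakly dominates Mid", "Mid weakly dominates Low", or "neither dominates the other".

Low strictly dominates Mid

Compare Low to Mid across each choice by Bob: P: 0>-3, Q: 1>-3.
Every comparison favours Low, so Low strictly dominates Mid.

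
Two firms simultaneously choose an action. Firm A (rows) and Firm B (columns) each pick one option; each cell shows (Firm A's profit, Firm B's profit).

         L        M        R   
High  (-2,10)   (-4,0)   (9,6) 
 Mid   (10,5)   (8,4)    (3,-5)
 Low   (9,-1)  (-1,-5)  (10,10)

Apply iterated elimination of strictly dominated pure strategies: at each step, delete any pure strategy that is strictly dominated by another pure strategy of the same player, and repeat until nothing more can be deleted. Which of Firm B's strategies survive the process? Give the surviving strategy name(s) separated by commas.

For Firm A, Low strictly dominates High on the remaining columns (L: 9>-2, M: -1>-4, R: 10>9); eliminate High.
Column M is eliminated: L beats it against every remaining row (Mid: 5>4, Low: -1>-5).
Among the remaining strategies, none is strictly dominated by another pure strategy of the same player, so the elimination stops.
Surviving strategies — Firm A: {Mid, Low}; Firm B: {L, R}.

L, R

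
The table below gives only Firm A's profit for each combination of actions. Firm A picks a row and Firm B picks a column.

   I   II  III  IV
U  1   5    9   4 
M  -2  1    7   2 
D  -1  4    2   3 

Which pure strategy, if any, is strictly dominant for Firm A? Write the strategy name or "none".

U vs M: I: 1>-2, II: 5>1, III: 9>7, IV: 4>2.
U vs D: I: 1>-1, II: 5>4, III: 9>2, IV: 4>3.
U strictly beats every other strategy against every opponent action, so it is strictly dominant.

U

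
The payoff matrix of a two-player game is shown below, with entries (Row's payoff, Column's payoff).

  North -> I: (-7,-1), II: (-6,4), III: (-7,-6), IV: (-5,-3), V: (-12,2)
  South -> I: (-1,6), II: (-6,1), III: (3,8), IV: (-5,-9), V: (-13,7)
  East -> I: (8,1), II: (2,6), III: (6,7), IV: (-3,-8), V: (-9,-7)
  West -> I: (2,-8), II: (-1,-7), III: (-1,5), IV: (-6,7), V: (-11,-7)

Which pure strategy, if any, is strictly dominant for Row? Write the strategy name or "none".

East

East vs North: I: 8>-7, II: 2>-6, III: 6>-7, IV: -3>-5, V: -9>-12.
East vs South: I: 8>-1, II: 2>-6, III: 6>3, IV: -3>-5, V: -9>-13.
East vs West: I: 8>2, II: 2>-1, III: 6>-1, IV: -3>-6, V: -9>-11.
East strictly beats every other strategy against every opponent action, so it is strictly dominant.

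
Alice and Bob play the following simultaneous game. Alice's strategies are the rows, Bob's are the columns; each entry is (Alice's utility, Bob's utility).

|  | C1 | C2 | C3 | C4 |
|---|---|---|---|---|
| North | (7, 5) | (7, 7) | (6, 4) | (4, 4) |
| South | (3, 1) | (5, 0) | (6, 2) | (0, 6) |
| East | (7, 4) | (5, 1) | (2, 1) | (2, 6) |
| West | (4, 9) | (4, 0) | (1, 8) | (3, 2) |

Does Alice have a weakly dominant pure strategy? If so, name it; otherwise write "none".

North

North vs South: C1: 7>3, C2: 7>5, C3: 6=6, C4: 4>0.
North vs East: C1: 7=7, C2: 7>5, C3: 6>2, C4: 4>2.
North vs West: C1: 7>4, C2: 7>4, C3: 6>1, C4: 4>3.
North is at least as good as every other strategy against every opponent action, so it is weakly dominant.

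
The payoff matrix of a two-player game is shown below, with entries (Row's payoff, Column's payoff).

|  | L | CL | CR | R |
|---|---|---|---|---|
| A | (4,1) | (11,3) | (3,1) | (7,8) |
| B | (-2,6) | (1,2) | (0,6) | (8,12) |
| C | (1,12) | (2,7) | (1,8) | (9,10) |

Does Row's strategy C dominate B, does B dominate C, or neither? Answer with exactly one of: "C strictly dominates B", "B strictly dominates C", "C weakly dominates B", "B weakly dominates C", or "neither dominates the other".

Compare C to B across every action of Column: L: 1>-2, CL: 2>1, CR: 1>0, R: 9>8.
C gives a strictly higher payoff against every action of Column, so C strictly dominates B.

C strictly dominates B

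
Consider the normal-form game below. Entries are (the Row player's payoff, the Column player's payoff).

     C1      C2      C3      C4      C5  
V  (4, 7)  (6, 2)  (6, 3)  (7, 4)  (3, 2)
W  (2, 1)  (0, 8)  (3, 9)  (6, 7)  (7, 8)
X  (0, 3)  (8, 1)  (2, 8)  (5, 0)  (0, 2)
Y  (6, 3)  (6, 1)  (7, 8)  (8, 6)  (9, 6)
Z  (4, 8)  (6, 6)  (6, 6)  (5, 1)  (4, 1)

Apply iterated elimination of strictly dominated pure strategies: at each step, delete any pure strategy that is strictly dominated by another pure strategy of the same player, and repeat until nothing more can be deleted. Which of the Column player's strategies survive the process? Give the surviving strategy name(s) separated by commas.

The Row player's strategy W is strictly dominated by Y (C1: 6>2, C2: 6>0, C3: 7>3, C4: 8>6, C5: 9>7) and is removed.
Column C2 is eliminated: C1 beats it against every remaining row (V: 7>2, X: 3>1, Y: 3>1, Z: 8>6).
Row V is eliminated: Y beats it against every remaining column (C1: 6>4, C3: 7>6, C4: 8>7, C5: 9>3).
For the Row player, Y strictly dominates X on the remaining columns (C1: 6>0, C3: 7>2, C4: 8>5, C5: 9>0); eliminate X.
For the Row player, Y strictly dominates Z on the remaining columns (C1: 6>4, C3: 7>6, C4: 8>5, C5: 9>4); eliminate Z.
The Column player's strategy C1 is strictly dominated by C3 (Y: 8>3) and is removed.
For the Column player, C3 strictly dominates C4 on the remaining rows (Y: 8>6); eliminate C4.
The Column player's strategy C5 is strictly dominated by C3 (Y: 8>6) and is removed.
Among the remaining strategies, none is strictly dominated by another pure strategy of the same player, so the elimination stops.
Surviving strategies — the Row player: {Y}; the Column player: {C3}.

C3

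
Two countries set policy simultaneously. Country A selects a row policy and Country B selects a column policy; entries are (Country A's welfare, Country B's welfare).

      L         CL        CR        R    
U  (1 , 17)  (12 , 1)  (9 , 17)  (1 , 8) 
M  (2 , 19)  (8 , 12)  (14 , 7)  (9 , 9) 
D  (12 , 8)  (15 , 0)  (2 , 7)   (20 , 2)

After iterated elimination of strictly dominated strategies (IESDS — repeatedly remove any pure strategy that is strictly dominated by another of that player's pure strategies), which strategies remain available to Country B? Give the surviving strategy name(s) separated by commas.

L

Country B's strategy CL is strictly dominated by L (U: 17>1, M: 19>12, D: 8>0) and is removed.
Row U is eliminated: M beats it against every remaining column (L: 2>1, CR: 14>9, R: 9>1).
Country B's strategy CR is strictly dominated by L (M: 19>7, D: 8>7) and is removed.
For Country A, D strictly dominates M on the remaining columns (L: 12>2, R: 20>9); eliminate M.
Column R is eliminated: L beats it against every remaining row (D: 8>2).
Among the remaining strategies, none is strictly dominated by another pure strategy of the same player, so the elimination stops.
Surviving strategies — Country A: {D}; Country B: {L}.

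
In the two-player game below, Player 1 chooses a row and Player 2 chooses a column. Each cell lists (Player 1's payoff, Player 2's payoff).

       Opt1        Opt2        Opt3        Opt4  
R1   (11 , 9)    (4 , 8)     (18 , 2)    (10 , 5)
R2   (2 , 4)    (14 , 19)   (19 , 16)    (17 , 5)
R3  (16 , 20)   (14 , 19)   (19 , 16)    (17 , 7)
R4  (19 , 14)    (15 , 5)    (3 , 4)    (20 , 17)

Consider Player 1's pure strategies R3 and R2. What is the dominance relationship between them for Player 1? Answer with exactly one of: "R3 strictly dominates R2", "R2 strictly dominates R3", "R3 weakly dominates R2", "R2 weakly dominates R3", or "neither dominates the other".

R3's payoffs vs R2's, by Player 2's action — Opt1: 16>2, Opt2: 14=14, Opt3: 19=19, Opt4: 17=17.
R3 is at least as good everywhere and strictly better somewhere (tied only at Opt2, Opt3, Opt4), so R3 weakly but not strictly dominates R2.

R3 weakly dominates R2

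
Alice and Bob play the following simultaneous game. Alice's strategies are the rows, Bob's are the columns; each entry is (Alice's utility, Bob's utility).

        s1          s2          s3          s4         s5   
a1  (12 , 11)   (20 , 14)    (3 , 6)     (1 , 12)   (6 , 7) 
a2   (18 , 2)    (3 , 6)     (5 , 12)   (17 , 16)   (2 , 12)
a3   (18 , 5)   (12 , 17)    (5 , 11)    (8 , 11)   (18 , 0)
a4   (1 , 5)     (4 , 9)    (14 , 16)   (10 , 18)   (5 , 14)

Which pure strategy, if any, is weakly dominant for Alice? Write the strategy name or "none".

a1 fails to dominate a2 at s1 (12<18).
a2 fails to dominate a1 at s2 (3<20).
a3 fails to dominate a1 at s2 (12<20).
a4 fails to dominate a1 at s1 (1<12).
No single strategy dominates all the others.

none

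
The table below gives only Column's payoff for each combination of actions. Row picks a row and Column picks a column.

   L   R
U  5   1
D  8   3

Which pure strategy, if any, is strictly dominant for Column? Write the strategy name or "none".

L vs R: U: 5>1, D: 8>3.
L strictly beats every other strategy against every opponent action, so it is strictly dominant.

L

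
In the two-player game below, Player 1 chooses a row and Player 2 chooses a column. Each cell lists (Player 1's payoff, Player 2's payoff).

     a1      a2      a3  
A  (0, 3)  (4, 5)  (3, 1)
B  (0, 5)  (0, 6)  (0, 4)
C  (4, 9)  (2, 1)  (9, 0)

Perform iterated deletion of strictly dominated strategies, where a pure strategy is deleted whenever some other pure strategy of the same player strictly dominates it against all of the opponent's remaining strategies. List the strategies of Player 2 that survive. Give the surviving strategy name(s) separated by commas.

a1, a2

Player 1's strategy B is strictly dominated by C (a1: 4>0, a2: 2>0, a3: 9>0) and is removed.
For Player 2, a1 strictly dominates a3 on the remaining rows (A: 3>1, C: 9>0); eliminate a3.
Among the remaining strategies, none is strictly dominated by another pure strategy of the same player, so the elimination stops.
Surviving strategies — Player 1: {A, C}; Player 2: {a1, a2}.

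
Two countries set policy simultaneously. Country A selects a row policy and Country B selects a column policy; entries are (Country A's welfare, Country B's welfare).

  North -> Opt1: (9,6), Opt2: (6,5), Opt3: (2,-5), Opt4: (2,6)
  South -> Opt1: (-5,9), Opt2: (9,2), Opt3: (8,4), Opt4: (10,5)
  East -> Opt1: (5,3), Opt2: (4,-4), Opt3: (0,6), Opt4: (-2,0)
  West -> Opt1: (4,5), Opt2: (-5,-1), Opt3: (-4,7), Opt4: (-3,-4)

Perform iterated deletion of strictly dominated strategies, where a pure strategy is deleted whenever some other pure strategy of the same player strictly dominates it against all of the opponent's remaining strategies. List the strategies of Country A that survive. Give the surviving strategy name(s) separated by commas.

Row East is eliminated: North beats it against every remaining column (Opt1: 9>5, Opt2: 6>4, Opt3: 2>0, Opt4: 2>-2).
For Country A, North strictly dominates West on the remaining columns (Opt1: 9>4, Opt2: 6>-5, Opt3: 2>-4, Opt4: 2>-3); eliminate West.
Country B's strategy Opt2 is strictly dominated by Opt1 (North: 6>5, South: 9>2) and is removed.
Column Opt3 is eliminated: Opt1 beats it against every remaining row (North: 6>-5, South: 9>4).
Among the remaining strategies, none is strictly dominated by another pure strategy of the same player, so the elimination stops.
Surviving strategies — Country A: {North, South}; Country B: {Opt1, Opt4}.

North, South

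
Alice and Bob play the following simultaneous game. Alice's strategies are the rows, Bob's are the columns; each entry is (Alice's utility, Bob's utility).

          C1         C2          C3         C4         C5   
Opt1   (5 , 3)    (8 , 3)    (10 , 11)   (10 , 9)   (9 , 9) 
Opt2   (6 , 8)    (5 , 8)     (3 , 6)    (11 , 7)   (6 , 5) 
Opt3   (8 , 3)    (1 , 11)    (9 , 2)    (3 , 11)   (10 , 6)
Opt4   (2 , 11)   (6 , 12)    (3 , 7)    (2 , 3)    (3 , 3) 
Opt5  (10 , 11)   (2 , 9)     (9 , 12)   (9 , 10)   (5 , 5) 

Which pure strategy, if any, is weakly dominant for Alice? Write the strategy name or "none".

Opt1 fails to dominate Opt2 at C1 (5<6).
Opt2 fails to dominate Opt1 at C2 (5<8).
Opt3 fails to dominate Opt1 at C2 (1<8).
Opt4 fails to dominate Opt1 at C1 (2<5).
Opt5 fails to dominate Opt1 at C2 (2<8).
No single strategy dominates all the others.

none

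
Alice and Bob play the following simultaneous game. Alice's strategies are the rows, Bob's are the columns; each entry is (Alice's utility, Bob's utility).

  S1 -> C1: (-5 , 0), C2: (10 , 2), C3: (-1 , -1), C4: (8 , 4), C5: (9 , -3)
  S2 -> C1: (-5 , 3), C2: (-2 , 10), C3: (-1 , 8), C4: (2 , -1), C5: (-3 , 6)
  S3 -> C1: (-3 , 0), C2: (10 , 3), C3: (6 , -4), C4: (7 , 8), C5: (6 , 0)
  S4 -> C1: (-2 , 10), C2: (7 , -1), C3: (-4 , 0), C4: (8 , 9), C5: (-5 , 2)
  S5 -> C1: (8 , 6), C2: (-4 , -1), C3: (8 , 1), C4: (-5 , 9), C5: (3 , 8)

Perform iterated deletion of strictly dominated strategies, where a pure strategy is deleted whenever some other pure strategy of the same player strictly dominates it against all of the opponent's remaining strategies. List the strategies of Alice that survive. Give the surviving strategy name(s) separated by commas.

S1, S4, S5

For Alice, S3 strictly dominates S2 on the remaining columns (C1: -3>-5, C2: 10>-2, C3: 6>-1, C4: 7>2, C5: 6>-3); eliminate S2.
For Bob, C4 strictly dominates C2 on the remaining rows (S1: 4>2, S3: 8>3, S4: 9>-1, S5: 9>-1); eliminate C2.
Column C3 is eliminated: C1 beats it against every remaining row (S1: 0>-1, S3: 0>-4, S4: 10>0, S5: 6>1).
For Bob, C4 strictly dominates C5 on the remaining rows (S1: 4>-3, S3: 8>0, S4: 9>2, S5: 9>8); eliminate C5.
Alice's strategy S3 is strictly dominated by S4 (C1: -2>-3, C4: 8>7) and is removed.
Among the remaining strategies, none is strictly dominated by another pure strategy of the same player, so the elimination stops.
Surviving strategies — Alice: {S1, S4, S5}; Bob: {C1, C4}.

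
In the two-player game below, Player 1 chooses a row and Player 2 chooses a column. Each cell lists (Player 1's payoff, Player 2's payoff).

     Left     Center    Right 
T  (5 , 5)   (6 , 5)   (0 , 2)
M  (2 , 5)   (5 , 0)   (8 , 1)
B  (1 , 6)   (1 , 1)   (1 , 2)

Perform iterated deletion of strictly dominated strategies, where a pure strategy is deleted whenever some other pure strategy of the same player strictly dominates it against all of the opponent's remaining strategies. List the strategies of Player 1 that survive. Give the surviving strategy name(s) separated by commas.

T

For Player 1, M strictly dominates B on the remaining columns (Left: 2>1, Center: 5>1, Right: 8>1); eliminate B.
For Player 2, Left strictly dominates Right on the remaining rows (T: 5>2, M: 5>1); eliminate Right.
Player 1's strategy M is strictly dominated by T (Left: 5>2, Center: 6>5) and is removed.
Among the remaining strategies, none is strictly dominated by another pure strategy of the same player, so the elimination stops.
Surviving strategies — Player 1: {T}; Player 2: {Left, Center}.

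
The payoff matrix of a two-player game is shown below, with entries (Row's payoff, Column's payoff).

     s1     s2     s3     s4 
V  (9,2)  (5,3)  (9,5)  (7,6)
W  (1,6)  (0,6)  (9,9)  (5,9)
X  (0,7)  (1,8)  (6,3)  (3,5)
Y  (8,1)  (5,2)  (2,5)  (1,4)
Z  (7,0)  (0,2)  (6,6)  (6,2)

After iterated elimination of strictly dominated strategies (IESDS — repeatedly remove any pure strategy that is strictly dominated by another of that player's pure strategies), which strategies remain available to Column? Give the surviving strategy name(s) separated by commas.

s3, s4

Row X is eliminated: V beats it against every remaining column (s1: 9>0, s2: 5>1, s3: 9>6, s4: 7>3).
For Row, V strictly dominates Z on the remaining columns (s1: 9>7, s2: 5>0, s3: 9>6, s4: 7>6); eliminate Z.
Column's strategy s1 is strictly dominated by s3 (V: 5>2, W: 9>6, Y: 5>1) and is removed.
For Column, s3 strictly dominates s2 on the remaining rows (V: 5>3, W: 9>6, Y: 5>2); eliminate s2.
For Row, V strictly dominates Y on the remaining columns (s3: 9>2, s4: 7>1); eliminate Y.
Among the remaining strategies, none is strictly dominated by another pure strategy of the same player, so the elimination stops.
Surviving strategies — Row: {V, W}; Column: {s3, s4}.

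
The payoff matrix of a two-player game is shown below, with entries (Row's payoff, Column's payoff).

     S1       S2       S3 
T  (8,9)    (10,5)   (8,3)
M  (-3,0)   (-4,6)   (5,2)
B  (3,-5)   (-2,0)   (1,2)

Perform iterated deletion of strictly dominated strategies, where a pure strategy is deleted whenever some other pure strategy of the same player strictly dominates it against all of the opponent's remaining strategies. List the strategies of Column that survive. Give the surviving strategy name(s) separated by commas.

S1

Row M is eliminated: T beats it against every remaining column (S1: 8>-3, S2: 10>-4, S3: 8>5).
For Row, T strictly dominates B on the remaining columns (S1: 8>3, S2: 10>-2, S3: 8>1); eliminate B.
Column S2 is eliminated: S1 beats it against every remaining row (T: 9>5).
Column S3 is eliminated: S1 beats it against every remaining row (T: 9>3).
Among the remaining strategies, none is strictly dominated by another pure strategy of the same player, so the elimination stops.
Surviving strategies — Row: {T}; Column: {S1}.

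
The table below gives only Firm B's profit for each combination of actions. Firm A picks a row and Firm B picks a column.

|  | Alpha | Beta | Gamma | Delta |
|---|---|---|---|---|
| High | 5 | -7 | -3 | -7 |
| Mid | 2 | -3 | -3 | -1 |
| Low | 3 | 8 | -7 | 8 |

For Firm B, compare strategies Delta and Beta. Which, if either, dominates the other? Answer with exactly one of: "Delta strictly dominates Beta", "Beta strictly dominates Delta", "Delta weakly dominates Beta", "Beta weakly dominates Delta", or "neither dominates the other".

Delta weakly dominates Beta

Compare Delta to Beta across each choice by Firm A: High: -7=-7, Mid: -1>-3, Low: 8=8.
Delta is at least as good everywhere and strictly better somewhere (tied only at High, Low), so Delta weakly but not strictly dominates Beta.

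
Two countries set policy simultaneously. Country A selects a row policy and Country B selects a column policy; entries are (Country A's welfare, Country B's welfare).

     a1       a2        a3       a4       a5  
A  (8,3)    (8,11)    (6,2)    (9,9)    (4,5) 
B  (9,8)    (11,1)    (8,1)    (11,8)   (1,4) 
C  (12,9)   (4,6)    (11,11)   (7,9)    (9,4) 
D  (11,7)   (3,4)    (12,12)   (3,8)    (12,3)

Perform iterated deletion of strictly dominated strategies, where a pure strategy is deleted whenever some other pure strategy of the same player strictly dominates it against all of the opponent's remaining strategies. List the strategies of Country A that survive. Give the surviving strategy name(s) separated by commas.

B, C, D

Country B's strategy a5 is strictly dominated by a4 (A: 9>5, B: 8>4, C: 9>4, D: 8>3) and is removed.
Country A's strategy A is strictly dominated by B (a1: 9>8, a2: 11>8, a3: 8>6, a4: 11>9) and is removed.
For Country B, a1 strictly dominates a2 on the remaining rows (B: 8>1, C: 9>6, D: 7>4); eliminate a2.
Among the remaining strategies, none is strictly dominated by another pure strategy of the same player, so the elimination stops.
Surviving strategies — Country A: {B, C, D}; Country B: {a1, a3, a4}.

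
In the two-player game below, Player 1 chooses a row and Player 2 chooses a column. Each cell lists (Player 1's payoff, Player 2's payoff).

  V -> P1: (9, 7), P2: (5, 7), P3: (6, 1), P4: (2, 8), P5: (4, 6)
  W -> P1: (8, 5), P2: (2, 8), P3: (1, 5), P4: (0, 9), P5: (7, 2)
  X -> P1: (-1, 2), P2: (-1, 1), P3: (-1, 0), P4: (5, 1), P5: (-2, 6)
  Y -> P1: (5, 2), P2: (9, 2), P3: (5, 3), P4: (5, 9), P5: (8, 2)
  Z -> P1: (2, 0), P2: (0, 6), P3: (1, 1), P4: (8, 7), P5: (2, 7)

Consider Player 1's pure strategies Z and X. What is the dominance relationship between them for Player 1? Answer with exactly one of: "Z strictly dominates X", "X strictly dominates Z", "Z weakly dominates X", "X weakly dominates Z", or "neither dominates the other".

Z strictly dominates X

Z's payoffs vs X's, by Player 2's action — P1: 2>-1, P2: 0>-1, P3: 1>-1, P4: 8>5, P5: 2>-2.
Every comparison favours Z, so Z strictly dominates X.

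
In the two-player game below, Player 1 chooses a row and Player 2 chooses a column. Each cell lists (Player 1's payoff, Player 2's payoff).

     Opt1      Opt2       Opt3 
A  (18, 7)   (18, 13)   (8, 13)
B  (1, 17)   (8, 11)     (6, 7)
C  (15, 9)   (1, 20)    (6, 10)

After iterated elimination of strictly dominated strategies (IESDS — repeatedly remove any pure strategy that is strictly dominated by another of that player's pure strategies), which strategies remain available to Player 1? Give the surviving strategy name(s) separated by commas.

A

For Player 1, A strictly dominates B on the remaining columns (Opt1: 18>1, Opt2: 18>8, Opt3: 8>6); eliminate B.
Row C is eliminated: A beats it against every remaining column (Opt1: 18>15, Opt2: 18>1, Opt3: 8>6).
Column Opt1 is eliminated: Opt2 beats it against every remaining row (A: 13>7).
Among the remaining strategies, none is strictly dominated by another pure strategy of the same player, so the elimination stops.
Surviving strategies — Player 1: {A}; Player 2: {Opt2, Opt3}.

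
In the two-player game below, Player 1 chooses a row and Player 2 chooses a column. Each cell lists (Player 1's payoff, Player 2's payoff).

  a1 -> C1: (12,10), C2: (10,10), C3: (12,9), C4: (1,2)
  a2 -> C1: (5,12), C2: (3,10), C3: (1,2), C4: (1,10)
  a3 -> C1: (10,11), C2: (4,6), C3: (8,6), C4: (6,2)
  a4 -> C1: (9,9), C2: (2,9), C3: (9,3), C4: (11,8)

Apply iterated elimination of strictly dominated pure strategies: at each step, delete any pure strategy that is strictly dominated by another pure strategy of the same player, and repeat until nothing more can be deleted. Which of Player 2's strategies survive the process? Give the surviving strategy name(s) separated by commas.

C1, C2

Row a2 is eliminated: a3 beats it against every remaining column (C1: 10>5, C2: 4>3, C3: 8>1, C4: 6>1).
Column C3 is eliminated: C1 beats it against every remaining row (a1: 10>9, a3: 11>6, a4: 9>3).
Column C4 is eliminated: C1 beats it against every remaining row (a1: 10>2, a3: 11>2, a4: 9>8).
Player 1's strategy a3 is strictly dominated by a1 (C1: 12>10, C2: 10>4) and is removed.
Row a4 is eliminated: a1 beats it against every remaining column (C1: 12>9, C2: 10>2).
Among the remaining strategies, none is strictly dominated by another pure strategy of the same player, so the elimination stops.
Surviving strategies — Player 1: {a1}; Player 2: {C1, C2}.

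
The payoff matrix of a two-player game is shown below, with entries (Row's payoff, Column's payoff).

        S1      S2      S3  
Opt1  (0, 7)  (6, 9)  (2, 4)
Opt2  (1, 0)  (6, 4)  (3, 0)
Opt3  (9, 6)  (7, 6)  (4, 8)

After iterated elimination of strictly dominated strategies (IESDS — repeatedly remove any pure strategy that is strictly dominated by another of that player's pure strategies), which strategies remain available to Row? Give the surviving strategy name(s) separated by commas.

Opt3

Row Opt1 is eliminated: Opt3 beats it against every remaining column (S1: 9>0, S2: 7>6, S3: 4>2).
Row's strategy Opt2 is strictly dominated by Opt3 (S1: 9>1, S2: 7>6, S3: 4>3) and is removed.
Column S1 is eliminated: S3 beats it against every remaining row (Opt3: 8>6).
Column's strategy S2 is strictly dominated by S3 (Opt3: 8>6) and is removed.
Among the remaining strategies, none is strictly dominated by another pure strategy of the same player, so the elimination stops.
Surviving strategies — Row: {Opt3}; Column: {S3}.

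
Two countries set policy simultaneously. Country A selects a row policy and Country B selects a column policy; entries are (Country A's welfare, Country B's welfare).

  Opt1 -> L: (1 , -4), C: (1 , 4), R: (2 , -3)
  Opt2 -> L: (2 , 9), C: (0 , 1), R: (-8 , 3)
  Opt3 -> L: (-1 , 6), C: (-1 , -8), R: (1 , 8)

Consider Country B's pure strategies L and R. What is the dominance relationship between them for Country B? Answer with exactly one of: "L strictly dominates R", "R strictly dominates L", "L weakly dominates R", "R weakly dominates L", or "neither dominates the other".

Compare L to R across every action of Country A: Opt1: -4<-3, Opt2: 9>3, Opt3: 6<8.
L does better at Opt2 but worse at Opt1, Opt3; neither strategy dominates the other.

neither dominates the other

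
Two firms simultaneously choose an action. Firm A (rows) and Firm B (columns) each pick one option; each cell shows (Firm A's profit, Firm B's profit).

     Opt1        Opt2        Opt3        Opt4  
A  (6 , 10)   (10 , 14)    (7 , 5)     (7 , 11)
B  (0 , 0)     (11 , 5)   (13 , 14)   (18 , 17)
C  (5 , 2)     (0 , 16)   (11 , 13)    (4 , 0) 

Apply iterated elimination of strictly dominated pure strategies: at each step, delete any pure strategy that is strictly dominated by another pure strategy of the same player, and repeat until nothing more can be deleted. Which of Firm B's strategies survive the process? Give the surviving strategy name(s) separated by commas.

Firm B's strategy Opt1 is strictly dominated by Opt2 (A: 14>10, B: 5>0, C: 16>2) and is removed.
Firm A's strategy A is strictly dominated by B (Opt2: 11>10, Opt3: 13>7, Opt4: 18>7) and is removed.
For Firm A, B strictly dominates C on the remaining columns (Opt2: 11>0, Opt3: 13>11, Opt4: 18>4); eliminate C.
Column Opt2 is eliminated: Opt3 beats it against every remaining row (B: 14>5).
For Firm B, Opt4 strictly dominates Opt3 on the remaining rows (B: 17>14); eliminate Opt3.
Among the remaining strategies, none is strictly dominated by another pure strategy of the same player, so the elimination stops.
Surviving strategies — Firm A: {B}; Firm B: {Opt4}.

Opt4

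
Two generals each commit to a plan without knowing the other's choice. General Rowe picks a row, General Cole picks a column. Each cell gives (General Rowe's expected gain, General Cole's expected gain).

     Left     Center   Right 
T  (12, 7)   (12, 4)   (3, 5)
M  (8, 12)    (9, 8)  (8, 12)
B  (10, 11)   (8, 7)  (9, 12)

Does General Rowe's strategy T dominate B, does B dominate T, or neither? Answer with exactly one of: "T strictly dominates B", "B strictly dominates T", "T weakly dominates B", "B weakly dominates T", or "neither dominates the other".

T's payoffs vs B's, by General Cole's action — Left: 12>10, Center: 12>8, Right: 3<9.
T does better at Left, Center but worse at Right; neither strategy dominates the other.

neither dominates the other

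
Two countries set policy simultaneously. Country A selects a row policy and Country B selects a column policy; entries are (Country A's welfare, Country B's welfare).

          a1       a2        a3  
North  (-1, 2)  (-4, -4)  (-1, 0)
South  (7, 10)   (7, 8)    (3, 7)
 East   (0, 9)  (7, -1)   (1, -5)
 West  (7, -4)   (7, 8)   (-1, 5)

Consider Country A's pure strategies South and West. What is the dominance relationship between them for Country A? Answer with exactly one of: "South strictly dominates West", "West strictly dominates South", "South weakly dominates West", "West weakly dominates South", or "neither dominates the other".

South's payoffs vs West's, by Country B's action — a1: 7=7, a2: 7=7, a3: 3>-1.
South is at least as good everywhere and strictly better somewhere (tied only at a1, a2), so South weakly but not strictly dominates West.

South weakly dominates West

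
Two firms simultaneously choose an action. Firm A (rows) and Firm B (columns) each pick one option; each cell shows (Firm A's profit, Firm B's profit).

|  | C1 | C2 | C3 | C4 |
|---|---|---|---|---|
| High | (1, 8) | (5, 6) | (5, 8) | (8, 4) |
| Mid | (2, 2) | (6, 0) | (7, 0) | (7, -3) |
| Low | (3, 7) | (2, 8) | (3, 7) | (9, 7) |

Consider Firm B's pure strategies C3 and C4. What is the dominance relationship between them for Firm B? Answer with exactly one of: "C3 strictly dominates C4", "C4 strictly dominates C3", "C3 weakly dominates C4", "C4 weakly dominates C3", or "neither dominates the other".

Compare C3 to C4 across every action of Firm A: High: 8>4, Mid: 0>-3, Low: 7=7.
C3 is at least as good everywhere and strictly better somewhere (tied only at Low), so C3 weakly but not strictly dominates C4.

C3 weakly dominates C4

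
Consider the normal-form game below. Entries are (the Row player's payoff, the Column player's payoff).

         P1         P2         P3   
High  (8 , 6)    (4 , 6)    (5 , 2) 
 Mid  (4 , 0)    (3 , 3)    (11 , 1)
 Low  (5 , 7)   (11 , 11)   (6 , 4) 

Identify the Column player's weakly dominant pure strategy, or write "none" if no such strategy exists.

P2

P2 vs P1: High: 6=6, Mid: 3>0, Low: 11>7.
P2 vs P3: High: 6>2, Mid: 3>1, Low: 11>4.
P2 is at least as good as every other strategy against every opponent action, so it is weakly dominant.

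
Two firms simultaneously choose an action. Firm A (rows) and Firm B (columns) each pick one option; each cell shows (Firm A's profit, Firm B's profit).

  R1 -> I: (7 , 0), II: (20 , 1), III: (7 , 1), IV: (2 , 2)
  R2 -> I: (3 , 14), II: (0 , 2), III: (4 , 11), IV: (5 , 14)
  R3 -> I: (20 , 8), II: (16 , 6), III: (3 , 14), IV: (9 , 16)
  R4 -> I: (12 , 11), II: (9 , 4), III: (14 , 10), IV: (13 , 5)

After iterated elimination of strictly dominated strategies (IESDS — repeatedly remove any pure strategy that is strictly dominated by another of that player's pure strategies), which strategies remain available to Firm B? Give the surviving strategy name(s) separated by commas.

Firm A's strategy R2 is strictly dominated by R4 (I: 12>3, II: 9>0, III: 14>4, IV: 13>5) and is removed.
For Firm B, IV strictly dominates II on the remaining rows (R1: 2>1, R3: 16>6, R4: 5>4); eliminate II.
Firm A's strategy R1 is strictly dominated by R4 (I: 12>7, III: 14>7, IV: 13>2) and is removed.
Among the remaining strategies, none is strictly dominated by another pure strategy of the same player, so the elimination stops.
Surviving strategies — Firm A: {R3, R4}; Firm B: {I, III, IV}.

I, III, IV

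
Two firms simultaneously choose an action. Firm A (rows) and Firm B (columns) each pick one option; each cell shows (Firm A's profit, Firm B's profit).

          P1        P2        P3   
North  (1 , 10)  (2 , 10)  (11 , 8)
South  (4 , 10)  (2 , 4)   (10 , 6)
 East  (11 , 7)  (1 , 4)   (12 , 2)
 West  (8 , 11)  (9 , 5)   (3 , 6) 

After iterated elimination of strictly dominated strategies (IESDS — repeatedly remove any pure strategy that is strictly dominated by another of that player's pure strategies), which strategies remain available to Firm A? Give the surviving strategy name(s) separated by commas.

Column P3 is eliminated: P1 beats it against every remaining row (North: 10>8, South: 10>6, East: 7>2, West: 11>6).
For Firm A, West strictly dominates North on the remaining columns (P1: 8>1, P2: 9>2); eliminate North.
Row South is eliminated: West beats it against every remaining column (P1: 8>4, P2: 9>2).
Firm B's strategy P2 is strictly dominated by P1 (East: 7>4, West: 11>5) and is removed.
Row West is eliminated: East beats it against every remaining column (P1: 11>8).
Among the remaining strategies, none is strictly dominated by another pure strategy of the same player, so the elimination stops.
Surviving strategies — Firm A: {East}; Firm B: {P1}.

East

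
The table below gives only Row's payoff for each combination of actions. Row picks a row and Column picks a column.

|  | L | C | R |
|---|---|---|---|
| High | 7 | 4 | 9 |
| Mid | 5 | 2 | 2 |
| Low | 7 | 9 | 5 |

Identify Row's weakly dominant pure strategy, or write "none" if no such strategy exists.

High fails to dominate Low at C (4<9).
Mid fails to dominate High at L (5<7).
Low fails to dominate High at R (5<9).
No single strategy dominates all the others.

none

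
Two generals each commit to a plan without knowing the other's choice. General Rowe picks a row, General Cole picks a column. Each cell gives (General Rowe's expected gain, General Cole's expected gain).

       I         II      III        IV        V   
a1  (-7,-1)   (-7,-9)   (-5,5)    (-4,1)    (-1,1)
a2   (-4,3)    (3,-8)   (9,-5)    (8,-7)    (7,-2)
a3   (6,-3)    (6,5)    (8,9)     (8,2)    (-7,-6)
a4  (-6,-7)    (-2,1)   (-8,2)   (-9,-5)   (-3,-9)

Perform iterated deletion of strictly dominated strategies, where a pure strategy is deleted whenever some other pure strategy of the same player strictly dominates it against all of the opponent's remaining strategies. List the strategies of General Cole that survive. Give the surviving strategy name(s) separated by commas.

General Rowe's strategy a1 is strictly dominated by a2 (I: -4>-7, II: 3>-7, III: 9>-5, IV: 8>-4, V: 7>-1) and is removed.
General Rowe's strategy a4 is strictly dominated by a2 (I: -4>-6, II: 3>-2, III: 9>-8, IV: 8>-9, V: 7>-3) and is removed.
Column II is eliminated: III beats it against every remaining row (a2: -5>-8, a3: 9>5).
For General Cole, III strictly dominates IV on the remaining rows (a2: -5>-7, a3: 9>2); eliminate IV.
Column V is eliminated: I beats it against every remaining row (a2: 3>-2, a3: -3>-6).
Among the remaining strategies, none is strictly dominated by another pure strategy of the same player, so the elimination stops.
Surviving strategies — General Rowe: {a2, a3}; General Cole: {I, III}.

I, III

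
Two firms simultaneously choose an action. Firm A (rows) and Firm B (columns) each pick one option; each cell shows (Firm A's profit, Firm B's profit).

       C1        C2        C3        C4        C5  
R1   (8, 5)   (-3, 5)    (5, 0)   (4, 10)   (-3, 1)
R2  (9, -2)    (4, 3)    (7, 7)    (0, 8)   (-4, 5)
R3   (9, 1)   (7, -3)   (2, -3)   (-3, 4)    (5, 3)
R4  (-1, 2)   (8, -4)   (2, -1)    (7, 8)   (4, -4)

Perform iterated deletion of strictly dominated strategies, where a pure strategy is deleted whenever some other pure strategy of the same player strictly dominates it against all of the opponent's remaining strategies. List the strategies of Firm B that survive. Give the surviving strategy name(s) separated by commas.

Column C1 is eliminated: C4 beats it against every remaining row (R1: 10>5, R2: 8>-2, R3: 4>1, R4: 8>2).
Firm B's strategy C2 is strictly dominated by C4 (R1: 10>5, R2: 8>3, R3: 4>-3, R4: 8>-4) and is removed.
Column C3 is eliminated: C4 beats it against every remaining row (R1: 10>0, R2: 8>7, R3: 4>-3, R4: 8>-1).
For Firm A, R4 strictly dominates R1 on the remaining columns (C4: 7>4, C5: 4>-3); eliminate R1.
For Firm A, R4 strictly dominates R2 on the remaining columns (C4: 7>0, C5: 4>-4); eliminate R2.
Firm B's strategy C5 is strictly dominated by C4 (R3: 4>3, R4: 8>-4) and is removed.
Row R3 is eliminated: R4 beats it against every remaining column (C4: 7>-3).
Among the remaining strategies, none is strictly dominated by another pure strategy of the same player, so the elimination stops.
Surviving strategies — Firm A: {R4}; Firm B: {C4}.

C4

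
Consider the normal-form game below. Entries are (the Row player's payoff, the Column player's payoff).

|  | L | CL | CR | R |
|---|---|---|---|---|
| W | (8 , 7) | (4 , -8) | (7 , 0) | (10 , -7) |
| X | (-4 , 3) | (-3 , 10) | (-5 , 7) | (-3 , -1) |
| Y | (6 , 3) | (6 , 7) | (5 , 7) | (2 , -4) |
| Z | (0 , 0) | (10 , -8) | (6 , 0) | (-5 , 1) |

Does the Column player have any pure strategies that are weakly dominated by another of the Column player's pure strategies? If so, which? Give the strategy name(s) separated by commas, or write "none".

none

Nothing dominates L: CL at W (7>-8); CR at W (7>0); R at W (7>-7).
CL is not dominated — it holds its own against L at X (10>3); CR at X (10>7); R at X (10>-1).
CR: no other strategy beats it everywhere (L at X (7>3); CL at W (0>-8); R at W (0>-7)).
R: no other strategy beats it everywhere (L at Z (1>0); CL at W (-7>-8); CR at Z (1>0)).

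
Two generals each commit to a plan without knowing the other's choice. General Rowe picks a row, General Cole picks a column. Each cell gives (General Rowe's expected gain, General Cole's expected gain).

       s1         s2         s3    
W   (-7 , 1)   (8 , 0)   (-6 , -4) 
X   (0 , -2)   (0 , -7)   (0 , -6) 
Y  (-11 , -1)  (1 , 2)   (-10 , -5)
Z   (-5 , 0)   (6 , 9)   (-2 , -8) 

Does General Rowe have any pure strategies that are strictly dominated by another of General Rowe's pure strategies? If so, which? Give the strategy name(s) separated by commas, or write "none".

Y

Nothing dominates W: X at s2 (8>0); Y at s1 (-7>-11); Z at s2 (8>6).
X is not dominated — it holds its own against W at s1 (0>-7); Y at s1 (0>-11); Z at s1 (0>-5).
Y: dominated, since W does at least as well everywhere (s1: -7>-11, s2: 8>1, s3: -6>-10).
Nothing dominates Z: W at s1 (-5>-7); X at s2 (6>0); Y at s1 (-5>-11).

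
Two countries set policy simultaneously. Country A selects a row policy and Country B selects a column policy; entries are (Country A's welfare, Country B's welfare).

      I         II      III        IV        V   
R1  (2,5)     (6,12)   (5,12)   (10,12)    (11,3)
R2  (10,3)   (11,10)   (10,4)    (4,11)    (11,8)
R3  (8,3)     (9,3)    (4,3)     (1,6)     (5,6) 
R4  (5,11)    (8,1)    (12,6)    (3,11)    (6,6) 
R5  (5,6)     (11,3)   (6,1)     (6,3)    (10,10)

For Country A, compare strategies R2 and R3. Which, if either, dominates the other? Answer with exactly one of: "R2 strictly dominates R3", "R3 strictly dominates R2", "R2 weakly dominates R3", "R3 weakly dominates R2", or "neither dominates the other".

R2's payoffs vs R3's, by Country B's action — I: 10>8, II: 11>9, III: 10>4, IV: 4>1, V: 11>5.
R2 gives a strictly higher payoff against each opponent action, so R2 strictly dominates R3.

R2 strictly dominates R3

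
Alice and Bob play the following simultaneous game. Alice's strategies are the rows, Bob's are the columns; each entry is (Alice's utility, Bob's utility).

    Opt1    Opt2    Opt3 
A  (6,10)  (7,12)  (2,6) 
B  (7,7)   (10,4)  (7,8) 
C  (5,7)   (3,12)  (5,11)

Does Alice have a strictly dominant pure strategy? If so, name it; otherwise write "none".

B vs A: Opt1: 7>6, Opt2: 10>7, Opt3: 7>2.
B vs C: Opt1: 7>5, Opt2: 10>3, Opt3: 7>5.
B strictly beats every other strategy against every opponent action, so it is strictly dominant.

B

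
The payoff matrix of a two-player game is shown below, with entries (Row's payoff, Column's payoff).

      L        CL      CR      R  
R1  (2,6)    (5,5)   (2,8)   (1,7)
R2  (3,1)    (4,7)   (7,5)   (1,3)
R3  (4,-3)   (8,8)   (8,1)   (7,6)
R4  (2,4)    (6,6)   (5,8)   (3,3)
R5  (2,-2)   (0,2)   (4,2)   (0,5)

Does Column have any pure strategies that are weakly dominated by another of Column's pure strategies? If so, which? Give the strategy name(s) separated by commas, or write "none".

L: dominated, since CR does at least as well everywhere (R1: 8>6, R2: 5>1, R3: 1>-3, R4: 8>4, R5: 2>-2).
CL is not dominated — it holds its own against L at R2 (7>1); CR at R2 (7>5); R at R2 (7>3).
CR is not dominated — it holds its own against L at R1 (8>6); CL at R1 (8>5); R at R1 (8>7).
Nothing dominates R: L at R1 (7>6); CL at R1 (7>5); CR at R3 (6>1).

L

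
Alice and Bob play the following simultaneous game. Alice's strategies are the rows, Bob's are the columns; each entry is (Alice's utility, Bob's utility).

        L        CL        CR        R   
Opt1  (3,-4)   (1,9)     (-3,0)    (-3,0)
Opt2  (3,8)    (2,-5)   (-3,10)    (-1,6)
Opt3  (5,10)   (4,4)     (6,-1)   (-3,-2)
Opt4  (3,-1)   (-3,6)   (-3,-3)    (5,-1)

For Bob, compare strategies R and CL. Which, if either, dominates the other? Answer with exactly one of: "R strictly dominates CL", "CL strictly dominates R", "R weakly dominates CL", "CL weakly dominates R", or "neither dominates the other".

neither dominates the other

Compare R to CL across each choice by Alice: Opt1: 0<9, Opt2: 6>-5, Opt3: -2<4, Opt4: -1<6.
R does better at Opt2 but worse at Opt1, Opt3, Opt4; neither strategy dominates the other.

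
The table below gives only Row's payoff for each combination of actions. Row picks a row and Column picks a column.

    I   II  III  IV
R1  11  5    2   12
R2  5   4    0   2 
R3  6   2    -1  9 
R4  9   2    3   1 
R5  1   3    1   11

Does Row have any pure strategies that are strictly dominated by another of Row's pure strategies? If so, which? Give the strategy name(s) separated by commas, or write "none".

R1: no other strategy beats it everywhere (R2 at I (11>5); R3 at I (11>6); R4 at I (11>9); R5 at I (11>1)).
R2 is strictly dominated by R1 (I: 11>5, II: 5>4, III: 2>0, IV: 12>2).
R3: dominated, since R1 does at least as well everywhere (I: 11>6, II: 5>2, III: 2>-1, IV: 12>9).
R4 is not dominated — it holds its own against R1 at III (3>2); R2 at I (9>5); R3 at I (9>6); R5 at I (9>1).
R5: dominated, since R1 does at least as well everywhere (I: 11>1, II: 5>3, III: 2>1, IV: 12>11).

R2, R3, R5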